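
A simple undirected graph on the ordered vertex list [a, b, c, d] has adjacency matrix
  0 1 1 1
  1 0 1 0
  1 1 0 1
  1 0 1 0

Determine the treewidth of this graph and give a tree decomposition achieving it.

Each bag holds 3 vertices, so the decomposition has width 2, which upper-bounds the treewidth. On the other hand G contains the 3-clique {a, c, d}. A clique must lie in a single bag of any decomposition, so no decomposition can have width below 2. Therefore the treewidth is 2.

Treewidth 2.
Bags: B1 = {a, c, d}  B2 = {a, b, c}
Tree: B1–B2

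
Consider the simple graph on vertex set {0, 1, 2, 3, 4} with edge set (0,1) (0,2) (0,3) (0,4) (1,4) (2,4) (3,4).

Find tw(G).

A width-2 tree decomposition is:
Bags: B1 = {0, 3, 4}  B2 = {0, 2, 4}  B3 = {0, 1, 4}
Tree: B1–B2, B2–B3
The largest bag has 3 vertices, giving width 2; this decomposition certifies tw(G) ≤ 2. Conversely, {0, 1, 4} is a clique of size 3, and the vertices of any clique must share a bag in every tree decomposition; so some bag has ≥ 3 vertices and tw(G) ≥ 2. Therefore the treewidth is 2.

2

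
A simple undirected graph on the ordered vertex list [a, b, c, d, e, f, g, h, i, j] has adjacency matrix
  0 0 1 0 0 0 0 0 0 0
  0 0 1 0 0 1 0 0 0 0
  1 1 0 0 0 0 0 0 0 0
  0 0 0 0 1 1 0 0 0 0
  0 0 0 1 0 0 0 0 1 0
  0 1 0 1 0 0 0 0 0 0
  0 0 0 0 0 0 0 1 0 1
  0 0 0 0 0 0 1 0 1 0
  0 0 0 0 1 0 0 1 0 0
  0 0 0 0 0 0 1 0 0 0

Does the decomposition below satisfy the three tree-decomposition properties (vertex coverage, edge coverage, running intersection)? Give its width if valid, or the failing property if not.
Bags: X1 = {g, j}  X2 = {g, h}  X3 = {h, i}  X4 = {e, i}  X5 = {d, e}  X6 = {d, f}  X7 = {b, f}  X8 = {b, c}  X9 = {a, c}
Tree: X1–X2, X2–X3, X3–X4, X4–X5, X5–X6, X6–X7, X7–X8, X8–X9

Yes; width 1.

Vertex coverage: the bags together contain {a, b, c, d, e, f, g, h, i, j}, the full vertex set. Edge coverage: each edge of G has both endpoints in at least one bag. Running intersection: for every vertex, the bags containing it form a connected subtree. All three properties hold, so this is a valid tree decomposition of width max|bag| − 1 = 1, and hence tw(G) ≤ 1.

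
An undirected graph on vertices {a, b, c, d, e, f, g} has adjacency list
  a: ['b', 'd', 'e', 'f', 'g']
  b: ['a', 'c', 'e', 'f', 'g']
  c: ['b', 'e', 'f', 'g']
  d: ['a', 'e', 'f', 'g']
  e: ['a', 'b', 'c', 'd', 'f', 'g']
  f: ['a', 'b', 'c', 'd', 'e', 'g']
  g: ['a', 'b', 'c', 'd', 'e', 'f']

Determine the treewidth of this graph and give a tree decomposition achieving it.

The largest bag has 5 vertices, giving width 4; this decomposition certifies tw(G) ≤ 4. For the lower bound, the 5 vertices {b, c, e, f, g} are pairwise adjacent, and any tree decomposition puts a clique entirely inside one bag — forcing width ≥ 4. Hence tw(G) = 4 exactly.

Treewidth 4.
One such decomposition:
Bags: B1 = {a, b, e, f, g}  B2 = {a, d, e, f, g}  B3 = {b, c, e, f, g}
Tree: B1–B2, B1–B3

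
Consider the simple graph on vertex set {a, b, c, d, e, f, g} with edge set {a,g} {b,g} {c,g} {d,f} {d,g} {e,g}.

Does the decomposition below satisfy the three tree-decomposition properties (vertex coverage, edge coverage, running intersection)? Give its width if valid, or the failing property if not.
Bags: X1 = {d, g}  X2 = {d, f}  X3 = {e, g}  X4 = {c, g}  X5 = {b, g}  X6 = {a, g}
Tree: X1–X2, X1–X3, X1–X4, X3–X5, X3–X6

Yes; width 1.

Every vertex of G appears in some bag (union = {a, b, c, d, e, f, g}); every edge is covered by a bag; and for each vertex v the set of bags containing v is connected in the bag tree. The decomposition is therefore valid. The largest bag has 2 vertices, so the width is 1.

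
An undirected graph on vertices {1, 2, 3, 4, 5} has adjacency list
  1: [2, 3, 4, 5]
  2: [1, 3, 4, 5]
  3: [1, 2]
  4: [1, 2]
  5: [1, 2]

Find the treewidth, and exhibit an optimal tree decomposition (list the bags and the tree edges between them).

Every bag has size at most 3, so the width is 3 − 1 = 2 and tw(G) ≤ 2. For the lower bound, the 3 vertices {1, 2, 3} are pairwise adjacent, and any tree decomposition puts a clique entirely inside one bag — forcing width ≥ 2. Therefore the treewidth is 2.

Treewidth 2.
One such decomposition:
Bags: B1 = {1, 2, 5}  B2 = {1, 2, 4}  B3 = {1, 2, 3}
Tree: B1–B2, B1–B3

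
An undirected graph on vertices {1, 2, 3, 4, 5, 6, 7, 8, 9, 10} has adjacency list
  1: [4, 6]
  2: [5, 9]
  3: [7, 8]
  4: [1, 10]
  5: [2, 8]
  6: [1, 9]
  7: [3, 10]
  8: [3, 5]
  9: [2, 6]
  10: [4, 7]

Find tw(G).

2

A width-2 tree decomposition is:
Bags: B1 = {3, 7, 10}  B2 = {3, 4, 10}  B3 = {1, 3, 4}  B4 = {1, 3, 6}  B5 = {3, 6, 9}  B6 = {2, 3, 9}  B7 = {2, 3, 5}  B8 = {3, 5, 8}
Tree: B1–B2, B2–B3, B3–B4, B4–B5, B5–B6, B6–B7, B7–B8
The largest bag has 3 vertices, giving width 2; this decomposition certifies tw(G) ≤ 2. The edges 3–7–10–4–1–6–9–2–5–8–3 form a cycle, so G is not a tree and its treewidth is at least 2. The upper and lower bounds meet at 2, so that is the treewidth.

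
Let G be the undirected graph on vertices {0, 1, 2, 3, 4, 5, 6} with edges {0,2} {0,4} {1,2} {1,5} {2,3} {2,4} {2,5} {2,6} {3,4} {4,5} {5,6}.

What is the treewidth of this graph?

A width-2 tree decomposition is:
Bags: B1 = {2, 5, 6}  B2 = {1, 2, 5}  B3 = {2, 4, 5}  B4 = {2, 3, 4}  B5 = {0, 2, 4}
Tree: B1–B2, B2–B3, B3–B4, B3–B5
Each bag holds 3 vertices, so the decomposition has width 2, which upper-bounds the treewidth. On the other hand G contains the 3-clique {1, 2, 5}. A clique must lie in a single bag of any decomposition, so no decomposition can have width below 2. Combining the bounds, tw(G) = 2.

2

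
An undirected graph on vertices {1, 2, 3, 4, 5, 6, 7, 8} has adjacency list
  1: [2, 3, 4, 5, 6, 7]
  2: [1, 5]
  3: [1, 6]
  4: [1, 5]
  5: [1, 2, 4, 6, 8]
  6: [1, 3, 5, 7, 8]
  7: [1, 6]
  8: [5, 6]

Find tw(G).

2

A width-2 tree decomposition is:
Bags: B1 = {1, 5, 6}  B2 = {1, 4, 5}  B3 = {1, 2, 5}  B4 = {1, 3, 6}  B5 = {1, 6, 7}  B6 = {5, 6, 8}
Tree: B1–B2, B2–B3, B1–B4, B1–B5, B1–B6
Each bag holds 3 vertices, so the decomposition has width 2, which upper-bounds the treewidth. For the lower bound, the 3 vertices {5, 6, 8} are pairwise adjacent, and any tree decomposition puts a clique entirely inside one bag — forcing width ≥ 2. The upper and lower bounds meet at 2, so that is the treewidth.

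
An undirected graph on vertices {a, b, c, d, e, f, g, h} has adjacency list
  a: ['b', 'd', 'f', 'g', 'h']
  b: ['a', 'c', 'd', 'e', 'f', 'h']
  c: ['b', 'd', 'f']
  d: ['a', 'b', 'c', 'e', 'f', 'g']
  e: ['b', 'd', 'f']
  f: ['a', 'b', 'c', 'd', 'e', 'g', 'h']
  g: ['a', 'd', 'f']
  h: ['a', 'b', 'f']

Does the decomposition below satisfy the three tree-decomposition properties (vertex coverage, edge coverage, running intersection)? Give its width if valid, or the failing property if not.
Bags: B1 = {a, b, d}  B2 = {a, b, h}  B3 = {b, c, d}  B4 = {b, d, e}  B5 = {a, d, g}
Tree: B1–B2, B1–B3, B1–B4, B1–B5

A tree decomposition must satisfy three properties: every vertex lies in some bag; for every edge, both endpoints lie together in some bag; and for every vertex, the bags containing it form a connected subtree. Here vertex f appears in no bag, so the decomposition is invalid.

No — vertex f appears in no bag.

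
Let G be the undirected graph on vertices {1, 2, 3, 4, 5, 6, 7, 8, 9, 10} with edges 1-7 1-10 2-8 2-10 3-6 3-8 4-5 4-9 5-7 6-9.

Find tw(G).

A width-2 tree decomposition is:
Bags: B1 = {4, 5, 7}  B2 = {4, 7, 9}  B3 = {6, 7, 9}  B4 = {3, 6, 7}  B5 = {3, 7, 8}  B6 = {2, 7, 8}  B7 = {2, 7, 10}  B8 = {1, 7, 10}
Tree: B1–B2, B2–B3, B3–B4, B4–B5, B5–B6, B6–B7, B7–B8
The largest bag has 3 vertices, giving width 2; this decomposition certifies tw(G) ≤ 2. The edges 7–5–4–9–6–3–8–2–10–1–7 form a cycle, so G is not a tree and its treewidth is at least 2. Hence tw(G) = 2 exactly.

2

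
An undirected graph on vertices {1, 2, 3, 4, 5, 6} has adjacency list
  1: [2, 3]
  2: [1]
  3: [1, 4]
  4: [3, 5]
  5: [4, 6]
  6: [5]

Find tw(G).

A width-1 tree decomposition is:
Bags: B1 = {1, 2}  B2 = {1, 3}  B3 = {3, 4}  B4 = {4, 5}  B5 = {5, 6}
Tree: B1–B2, B2–B3, B3–B4, B4–B5
Each bag holds 2 vertices, so the decomposition has width 1, which upper-bounds the treewidth. Since G has at least one edge (e.g. 2–1), it is not an edgeless graph, so tw(G) ≥ 1. Combining the bounds, tw(G) = 1.

1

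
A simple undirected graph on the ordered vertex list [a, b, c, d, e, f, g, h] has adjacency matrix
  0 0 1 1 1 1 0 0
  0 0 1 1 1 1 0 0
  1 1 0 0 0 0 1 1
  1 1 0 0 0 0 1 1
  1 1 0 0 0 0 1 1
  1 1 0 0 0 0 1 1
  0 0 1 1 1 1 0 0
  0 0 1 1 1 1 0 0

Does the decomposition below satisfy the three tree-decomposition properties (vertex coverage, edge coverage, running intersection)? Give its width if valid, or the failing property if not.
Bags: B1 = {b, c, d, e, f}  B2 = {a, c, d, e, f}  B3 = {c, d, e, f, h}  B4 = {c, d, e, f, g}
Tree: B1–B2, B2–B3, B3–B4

Yes; width 4.

Every vertex of G appears in some bag (union = {a, b, c, d, e, f, g, h}); every edge is covered by a bag; and for each vertex v the set of bags containing v is connected in the bag tree. The decomposition is therefore valid. The largest bag has 5 vertices, so the width is 4.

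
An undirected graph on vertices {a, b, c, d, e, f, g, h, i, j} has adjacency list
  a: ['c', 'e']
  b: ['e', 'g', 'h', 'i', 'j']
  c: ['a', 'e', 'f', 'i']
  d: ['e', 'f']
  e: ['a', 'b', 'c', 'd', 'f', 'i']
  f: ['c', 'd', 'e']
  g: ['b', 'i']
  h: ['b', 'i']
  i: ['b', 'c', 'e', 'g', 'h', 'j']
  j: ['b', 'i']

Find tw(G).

A width-2 tree decomposition is:
Bags: B1 = {c, e, i}  B2 = {b, e, i}  B3 = {a, c, e}  B4 = {b, i, j}  B5 = {b, h, i}  B6 = {c, e, f}  B7 = {d, e, f}  B8 = {b, g, i}
Tree: B1–B2, B1–B3, B2–B4, B4–B5, B3–B6, B6–B7, B4–B8
The largest bag has 3 vertices, giving width 2; this decomposition certifies tw(G) ≤ 2. On the other hand G contains the 3-clique {d, e, f}. A clique must lie in a single bag of any decomposition, so no decomposition can have width below 2. Combining the bounds, tw(G) = 2.

2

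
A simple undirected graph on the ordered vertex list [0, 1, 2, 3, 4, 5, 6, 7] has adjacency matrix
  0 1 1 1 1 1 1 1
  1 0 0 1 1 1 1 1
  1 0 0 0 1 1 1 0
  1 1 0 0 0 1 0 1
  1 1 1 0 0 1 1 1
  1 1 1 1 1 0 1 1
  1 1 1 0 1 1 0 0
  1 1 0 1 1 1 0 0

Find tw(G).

4

A width-4 tree decomposition is:
Bags: B1 = {0, 2, 4, 5, 6}  B2 = {0, 1, 4, 5, 6}  B3 = {0, 1, 4, 5, 7}  B4 = {0, 1, 3, 5, 7}
Tree: B1–B2, B2–B3, B3–B4
Each bag holds 5 vertices, so the decomposition has width 4, which upper-bounds the treewidth. On the other hand G contains the 5-clique {0, 1, 3, 5, 7}. A clique must lie in a single bag of any decomposition, so no decomposition can have width below 4. Hence tw(G) = 4 exactly.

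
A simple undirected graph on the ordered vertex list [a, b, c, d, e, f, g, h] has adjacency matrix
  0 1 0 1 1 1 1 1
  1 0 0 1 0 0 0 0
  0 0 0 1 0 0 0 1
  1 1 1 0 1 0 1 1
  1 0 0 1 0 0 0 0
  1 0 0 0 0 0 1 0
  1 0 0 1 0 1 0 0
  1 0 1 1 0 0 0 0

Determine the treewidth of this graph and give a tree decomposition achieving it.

Treewidth 2.
One such decomposition:
Bags: B1 = {a, f, g}  B2 = {a, d, g}  B3 = {a, d, h}  B4 = {a, b, d}  B5 = {c, d, h}  B6 = {a, d, e}
Tree: B1–B2, B2–B3, B2–B4, B3–B5, B3–B6

Each bag holds 3 vertices, so the decomposition has width 2, which upper-bounds the treewidth. Conversely, {c, d, h} is a clique of size 3, and the vertices of any clique must share a bag in every tree decomposition; so some bag has ≥ 3 vertices and tw(G) ≥ 2. Therefore the treewidth is 2.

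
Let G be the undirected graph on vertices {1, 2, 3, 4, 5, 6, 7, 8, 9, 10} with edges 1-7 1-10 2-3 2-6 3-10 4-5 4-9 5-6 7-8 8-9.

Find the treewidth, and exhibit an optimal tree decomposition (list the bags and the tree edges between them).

Treewidth 2.
One optimal decomposition is:
Bags: B1 = {2, 3, 10}  B2 = {1, 2, 10}  B3 = {1, 2, 7}  B4 = {2, 7, 8}  B5 = {2, 8, 9}  B6 = {2, 4, 9}  B7 = {2, 4, 5}  B8 = {2, 5, 6}
Tree: B1–B2, B2–B3, B3–B4, B4–B5, B5–B6, B6–B7, B7–B8

Each bag holds 3 vertices, so the decomposition has width 2, which upper-bounds the treewidth. The edges 2–3–10–1–7–8–9–4–5–6–2 form a cycle, so G is not a tree and its treewidth is at least 2. Hence tw(G) = 2 exactly.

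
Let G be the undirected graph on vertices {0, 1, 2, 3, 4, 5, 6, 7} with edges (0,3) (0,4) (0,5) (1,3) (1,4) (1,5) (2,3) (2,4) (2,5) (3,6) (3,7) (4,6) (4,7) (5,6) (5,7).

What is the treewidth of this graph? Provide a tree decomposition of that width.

The largest bag has 4 vertices, giving width 3; this decomposition certifies tw(G) ≤ 3. For the lower bound: the 4 vertex sets {2,5}, {1,3}, {4}, {7} are disjoint, each induces a connected subgraph, and every pair is joined by at least one edge of G. Contracting each set to a single vertex therefore yields K_{4} as a minor, and since treewidth is minor-monotone, tw(G) ≥ tw(K_{4}) = 3. The upper and lower bounds meet at 3, so that is the treewidth.

Treewidth 3.
One optimal decomposition is:
Bags: B1 = {2, 3, 4, 5}  B2 = {1, 3, 4, 5}  B3 = {3, 4, 5, 7}  B4 = {0, 3, 4, 5}  B5 = {3, 4, 5, 6}
Tree: B1–B2, B2–B3, B3–B4, B4–B5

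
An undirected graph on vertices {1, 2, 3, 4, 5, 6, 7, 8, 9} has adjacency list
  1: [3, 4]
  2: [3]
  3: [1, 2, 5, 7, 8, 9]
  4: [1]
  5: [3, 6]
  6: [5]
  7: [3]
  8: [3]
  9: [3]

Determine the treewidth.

A width-1 tree decomposition is:
Bags: B1 = {3, 7}  B2 = {3, 5}  B3 = {5, 6}  B4 = {1, 3}  B5 = {3, 8}  B6 = {1, 4}  B7 = {2, 3}  B8 = {3, 9}
Tree: B1–B2, B2–B3, B2–B4, B2–B5, B4–B6, B2–B7, B1–B8
Each bag holds 2 vertices, so the decomposition has width 1, which upper-bounds the treewidth. Any graph with an edge has treewidth ≥ 1, and G has the edge 3–7. The upper and lower bounds meet at 1, so that is the treewidth.

1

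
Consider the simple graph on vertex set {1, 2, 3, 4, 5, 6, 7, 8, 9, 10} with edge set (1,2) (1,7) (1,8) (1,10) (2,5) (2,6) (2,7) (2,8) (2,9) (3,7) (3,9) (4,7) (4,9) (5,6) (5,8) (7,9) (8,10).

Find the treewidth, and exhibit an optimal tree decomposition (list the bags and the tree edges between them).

The largest bag has 3 vertices, giving width 2; this decomposition certifies tw(G) ≤ 2. On the other hand G contains the 3-clique {1, 8, 10}. A clique must lie in a single bag of any decomposition, so no decomposition can have width below 2. Hence tw(G) = 2 exactly.

Treewidth 2.
One optimal decomposition is:
Bags: B1 = {1, 2, 7}  B2 = {1, 2, 8}  B3 = {2, 7, 9}  B4 = {4, 7, 9}  B5 = {2, 5, 8}  B6 = {3, 7, 9}  B7 = {1, 8, 10}  B8 = {2, 5, 6}
Tree: B1–B2, B1–B3, B3–B4, B2–B5, B4–B6, B2–B7, B5–B8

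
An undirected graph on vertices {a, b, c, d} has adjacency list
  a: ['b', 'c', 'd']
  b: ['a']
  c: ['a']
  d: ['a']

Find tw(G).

1

A width-1 tree decomposition is:
Bags: B1 = {a, c}  B2 = {a, b}  B3 = {a, d}
Tree: B1–B2, B2–B3
The largest bag has 2 vertices, giving width 1; this decomposition certifies tw(G) ≤ 1. Since G has at least one edge (e.g. a–c), it is not an edgeless graph, so tw(G) ≥ 1. Hence tw(G) = 1 exactly.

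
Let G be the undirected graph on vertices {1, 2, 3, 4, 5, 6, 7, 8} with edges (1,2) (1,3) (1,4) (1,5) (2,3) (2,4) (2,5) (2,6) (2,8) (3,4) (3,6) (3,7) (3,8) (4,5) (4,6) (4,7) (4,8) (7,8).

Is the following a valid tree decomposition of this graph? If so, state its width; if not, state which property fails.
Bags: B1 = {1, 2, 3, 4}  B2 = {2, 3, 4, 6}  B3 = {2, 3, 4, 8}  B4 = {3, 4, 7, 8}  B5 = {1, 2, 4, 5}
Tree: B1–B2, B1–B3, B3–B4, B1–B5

Vertex coverage: the bags together contain {1, 2, 3, 4, 5, 6, 7, 8}, the full vertex set. Edge coverage: each edge of G has both endpoints in at least one bag. Running intersection: for every vertex, the bags containing it form a connected subtree. All three properties hold, so this is a valid tree decomposition of width max|bag| − 1 = 3, and hence tw(G) ≤ 3.

Yes; width 3.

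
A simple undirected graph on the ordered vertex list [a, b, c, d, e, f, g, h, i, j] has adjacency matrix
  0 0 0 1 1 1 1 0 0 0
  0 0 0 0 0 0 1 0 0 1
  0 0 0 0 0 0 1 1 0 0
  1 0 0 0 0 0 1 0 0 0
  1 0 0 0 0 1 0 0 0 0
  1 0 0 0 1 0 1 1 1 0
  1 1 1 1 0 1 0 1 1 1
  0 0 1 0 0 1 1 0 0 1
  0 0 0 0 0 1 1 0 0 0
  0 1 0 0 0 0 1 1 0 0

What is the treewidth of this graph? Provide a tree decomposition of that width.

Treewidth 2.
Bags: B1 = {f, g, i}  B2 = {a, f, g}  B3 = {a, e, f}  B4 = {f, g, h}  B5 = {c, g, h}  B6 = {g, h, j}  B7 = {a, d, g}  B8 = {b, g, j}
Tree: B1–B2, B2–B3, B2–B4, B4–B5, B5–B6, B2–B7, B6–B8

Each bag holds 3 vertices, so the decomposition has width 2, which upper-bounds the treewidth. On the other hand G contains the 3-clique {a, d, g}. A clique must lie in a single bag of any decomposition, so no decomposition can have width below 2. Hence tw(G) = 2 exactly.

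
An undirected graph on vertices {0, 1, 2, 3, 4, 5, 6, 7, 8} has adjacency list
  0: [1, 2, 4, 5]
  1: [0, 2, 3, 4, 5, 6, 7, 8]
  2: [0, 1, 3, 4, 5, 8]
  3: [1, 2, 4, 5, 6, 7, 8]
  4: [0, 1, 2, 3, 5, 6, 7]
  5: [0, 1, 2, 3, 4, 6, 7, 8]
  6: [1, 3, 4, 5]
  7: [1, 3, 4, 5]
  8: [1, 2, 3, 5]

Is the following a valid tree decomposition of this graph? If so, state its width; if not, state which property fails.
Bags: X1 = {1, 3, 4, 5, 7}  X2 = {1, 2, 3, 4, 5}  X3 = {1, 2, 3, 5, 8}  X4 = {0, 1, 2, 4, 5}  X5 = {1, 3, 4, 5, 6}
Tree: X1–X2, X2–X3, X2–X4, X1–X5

Checking the three conditions: (i) the bags cover all of {0, 1, 2, 3, 4, 5, 6, 7, 8}; (ii) for each edge, some bag contains both endpoints; (iii) the bags containing any fixed vertex form a subtree. All hold, so the decomposition is valid with width 5 − 1 = 4.

Yes; width 4.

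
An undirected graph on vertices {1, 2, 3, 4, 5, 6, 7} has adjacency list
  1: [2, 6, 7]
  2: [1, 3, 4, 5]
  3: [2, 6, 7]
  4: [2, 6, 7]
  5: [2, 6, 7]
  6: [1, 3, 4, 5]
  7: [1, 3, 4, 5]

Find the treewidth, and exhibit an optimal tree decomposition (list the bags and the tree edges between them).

The largest bag has 4 vertices, giving width 3; this decomposition certifies tw(G) ≤ 3. For the lower bound: the 4 vertex sets {1,2}, {5,7}, {6}, {3} are disjoint, each induces a connected subgraph, and every pair is joined by at least one edge of G. Contracting each set to a single vertex therefore yields K_{4} as a minor, and since treewidth is minor-monotone, tw(G) ≥ tw(K_{4}) = 3. Therefore the treewidth is 3.

Treewidth 3.
Bags: B1 = {1, 2, 6, 7}  B2 = {2, 5, 6, 7}  B3 = {2, 3, 6, 7}  B4 = {2, 4, 6, 7}
Tree: B1–B2, B2–B3, B3–B4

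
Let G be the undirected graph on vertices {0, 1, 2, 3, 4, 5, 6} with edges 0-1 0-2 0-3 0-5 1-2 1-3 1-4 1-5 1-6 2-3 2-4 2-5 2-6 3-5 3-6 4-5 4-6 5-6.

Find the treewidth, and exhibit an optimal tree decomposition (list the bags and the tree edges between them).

Every bag has size at most 5, so the width is 5 − 1 = 4 and tw(G) ≤ 4. Conversely, {0, 1, 2, 3, 5} is a clique of size 5, and the vertices of any clique must share a bag in every tree decomposition; so some bag has ≥ 5 vertices and tw(G) ≥ 4. Therefore the treewidth is 4.

Treewidth 4.
One such decomposition:
Bags: B1 = {1, 2, 4, 5, 6}  B2 = {1, 2, 3, 5, 6}  B3 = {0, 1, 2, 3, 5}
Tree: B1–B2, B2–B3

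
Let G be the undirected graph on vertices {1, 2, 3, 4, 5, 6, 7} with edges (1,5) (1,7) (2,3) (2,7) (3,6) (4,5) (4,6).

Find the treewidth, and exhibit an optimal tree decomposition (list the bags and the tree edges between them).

Treewidth 2.
One such decomposition:
Bags: B1 = {1, 4, 5}  B2 = {1, 4, 6}  B3 = {1, 3, 6}  B4 = {1, 2, 3}  B5 = {1, 2, 7}
Tree: B1–B2, B2–B3, B3–B4, B4–B5

The largest bag has 3 vertices, giving width 2; this decomposition certifies tw(G) ≤ 2. The edges 1–5–4–6–3–2–7–1 form a cycle, so G is not a tree and its treewidth is at least 2. Combining the bounds, tw(G) = 2.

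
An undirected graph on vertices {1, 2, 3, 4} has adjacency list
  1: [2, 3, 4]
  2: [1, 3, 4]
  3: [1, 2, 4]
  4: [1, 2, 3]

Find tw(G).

3

A width-3 tree decomposition is:
Bags: B1 = {1, 2, 3, 4}
Tree: (single bag)
With just one bag of size 4, the width is 4 − 1 = 3, so tw(G) ≤ 3. For the lower bound, the 4 vertices {1, 2, 3, 4} are pairwise adjacent, and any tree decomposition puts a clique entirely inside one bag — forcing width ≥ 3. The upper and lower bounds meet at 3, so that is the treewidth.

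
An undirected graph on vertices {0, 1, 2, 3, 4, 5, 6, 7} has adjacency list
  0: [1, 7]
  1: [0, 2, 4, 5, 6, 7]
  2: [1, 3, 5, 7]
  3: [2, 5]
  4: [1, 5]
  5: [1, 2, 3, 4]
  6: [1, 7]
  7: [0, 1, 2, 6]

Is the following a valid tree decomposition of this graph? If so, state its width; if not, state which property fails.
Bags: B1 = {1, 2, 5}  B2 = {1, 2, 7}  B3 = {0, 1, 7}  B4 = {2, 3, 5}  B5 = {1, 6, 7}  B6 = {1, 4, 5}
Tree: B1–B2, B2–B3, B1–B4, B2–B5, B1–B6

Vertex coverage: the bags together contain {0, 1, 2, 3, 4, 5, 6, 7}, the full vertex set. Edge coverage: each edge of G has both endpoints in at least one bag. Running intersection: for every vertex, the bags containing it form a connected subtree. All three properties hold, so this is a valid tree decomposition of width max|bag| − 1 = 2, and hence tw(G) ≤ 2.

Yes; width 2.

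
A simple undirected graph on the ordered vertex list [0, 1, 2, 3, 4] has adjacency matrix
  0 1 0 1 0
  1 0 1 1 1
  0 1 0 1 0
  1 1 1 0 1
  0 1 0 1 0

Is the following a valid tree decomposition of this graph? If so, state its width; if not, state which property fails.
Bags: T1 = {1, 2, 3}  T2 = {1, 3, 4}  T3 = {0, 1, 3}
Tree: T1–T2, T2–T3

Yes; width 2.

Checking the three conditions: (i) the bags cover all of {0, 1, 2, 3, 4}; (ii) for each edge, some bag contains both endpoints; (iii) the bags containing any fixed vertex form a subtree. All hold, so the decomposition is valid with width 3 − 1 = 2.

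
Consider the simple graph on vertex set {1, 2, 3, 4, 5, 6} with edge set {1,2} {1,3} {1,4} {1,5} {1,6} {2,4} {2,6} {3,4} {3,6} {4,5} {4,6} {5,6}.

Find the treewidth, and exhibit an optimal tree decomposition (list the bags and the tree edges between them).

The largest bag has 4 vertices, giving width 3; this decomposition certifies tw(G) ≤ 3. On the other hand G contains the 4-clique {1, 2, 4, 6}. A clique must lie in a single bag of any decomposition, so no decomposition can have width below 3. Hence tw(G) = 3 exactly.

Treewidth 3.
One such decomposition:
Bags: B1 = {1, 3, 4, 6}  B2 = {1, 4, 5, 6}  B3 = {1, 2, 4, 6}
Tree: B1–B2, B2–B3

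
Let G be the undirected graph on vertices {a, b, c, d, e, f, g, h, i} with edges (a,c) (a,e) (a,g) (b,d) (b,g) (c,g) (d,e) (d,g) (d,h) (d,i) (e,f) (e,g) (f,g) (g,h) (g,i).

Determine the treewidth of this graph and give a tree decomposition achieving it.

Treewidth 2.
Bags: B1 = {d, g, i}  B2 = {d, e, g}  B3 = {a, e, g}  B4 = {e, f, g}  B5 = {a, c, g}  B6 = {d, g, h}  B7 = {b, d, g}
Tree: B1–B2, B2–B3, B3–B4, B3–B5, B2–B6, B6–B7

The largest bag has 3 vertices, giving width 2; this decomposition certifies tw(G) ≤ 2. On the other hand G contains the 3-clique {d, e, g}. A clique must lie in a single bag of any decomposition, so no decomposition can have width below 2. Hence tw(G) = 2 exactly.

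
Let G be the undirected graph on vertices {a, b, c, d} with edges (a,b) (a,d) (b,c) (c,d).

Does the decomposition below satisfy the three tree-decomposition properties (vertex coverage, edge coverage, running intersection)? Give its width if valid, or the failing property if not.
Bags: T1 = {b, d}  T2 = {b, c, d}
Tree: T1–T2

No — vertex a appears in no bag.

A tree decomposition must satisfy three properties: every vertex lies in some bag; for every edge, both endpoints lie together in some bag; and for every vertex, the bags containing it form a connected subtree. Here vertex a appears in no bag, so the decomposition is invalid.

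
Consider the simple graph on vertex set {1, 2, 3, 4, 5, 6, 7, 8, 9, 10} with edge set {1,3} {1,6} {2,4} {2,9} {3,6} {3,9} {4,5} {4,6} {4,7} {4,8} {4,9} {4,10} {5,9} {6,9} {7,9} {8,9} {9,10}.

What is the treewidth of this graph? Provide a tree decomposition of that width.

Each bag holds 3 vertices, so the decomposition has width 2, which upper-bounds the treewidth. For the lower bound, the 3 vertices {1, 3, 6} are pairwise adjacent, and any tree decomposition puts a clique entirely inside one bag — forcing width ≥ 2. The upper and lower bounds meet at 2, so that is the treewidth.

Treewidth 2.
One such decomposition:
Bags: B1 = {4, 5, 9}  B2 = {4, 9, 10}  B3 = {4, 8, 9}  B4 = {4, 6, 9}  B5 = {3, 6, 9}  B6 = {2, 4, 9}  B7 = {4, 7, 9}  B8 = {1, 3, 6}
Tree: B1–B2, B2–B3, B2–B4, B4–B5, B3–B6, B3–B7, B5–B8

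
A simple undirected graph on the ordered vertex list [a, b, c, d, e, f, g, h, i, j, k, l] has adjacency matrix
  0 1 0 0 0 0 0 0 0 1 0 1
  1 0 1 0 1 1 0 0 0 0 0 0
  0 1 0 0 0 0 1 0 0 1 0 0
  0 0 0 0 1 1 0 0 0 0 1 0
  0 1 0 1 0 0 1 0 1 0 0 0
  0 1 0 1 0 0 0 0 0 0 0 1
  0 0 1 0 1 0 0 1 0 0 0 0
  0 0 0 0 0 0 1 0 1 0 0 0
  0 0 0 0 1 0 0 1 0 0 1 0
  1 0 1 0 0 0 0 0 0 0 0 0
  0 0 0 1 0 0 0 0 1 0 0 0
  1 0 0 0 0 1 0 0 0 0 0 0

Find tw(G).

3

A width-3 tree decomposition is:
Bags: B1 = {g, h, i, k}  B2 = {e, g, i, k}  B3 = {d, e, g, k}  B4 = {c, d, e, g}  B5 = {b, c, d, e}  B6 = {b, c, d, f}  B7 = {b, c, f, j}  B8 = {a, b, f, j}  B9 = {a, f, j, l}
Tree: B1–B2, B2–B3, B3–B4, B4–B5, B5–B6, B6–B7, B7–B8, B8–B9
Every bag has size at most 4, so the width is 4 − 1 = 3 and tw(G) ≤ 3. For the lower bound: the 4 vertex sets {h,i,k}, {g}, {e}, {b,c,d,f} are disjoint, each induces a connected subgraph, and every pair is joined by at least one edge of G. Contracting each set to a single vertex therefore yields K_{4} as a minor, and since treewidth is minor-monotone, tw(G) ≥ tw(K_{4}) = 3. The upper and lower bounds meet at 3, so that is the treewidth.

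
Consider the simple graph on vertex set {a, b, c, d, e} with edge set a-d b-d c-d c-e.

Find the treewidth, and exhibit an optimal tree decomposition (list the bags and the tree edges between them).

Treewidth 1.
Bags: B1 = {b, d}  B2 = {c, d}  B3 = {a, d}  B4 = {c, e}
Tree: B1–B2, B1–B3, B2–B4

Each bag holds 2 vertices, so the decomposition has width 1, which upper-bounds the treewidth. G has an edge, so its treewidth is at least 1. Hence tw(G) = 1 exactly.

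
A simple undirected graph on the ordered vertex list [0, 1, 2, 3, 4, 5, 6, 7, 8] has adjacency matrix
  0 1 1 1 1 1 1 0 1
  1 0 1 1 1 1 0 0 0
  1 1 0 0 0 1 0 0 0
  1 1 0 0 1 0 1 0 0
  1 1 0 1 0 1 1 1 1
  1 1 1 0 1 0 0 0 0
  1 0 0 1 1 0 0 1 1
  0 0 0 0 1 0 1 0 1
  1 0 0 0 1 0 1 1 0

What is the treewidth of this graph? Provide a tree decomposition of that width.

Every bag has size at most 4, so the width is 4 − 1 = 3 and tw(G) ≤ 3. Conversely, {0, 1, 2, 5} is a clique of size 4, and the vertices of any clique must share a bag in every tree decomposition; so some bag has ≥ 4 vertices and tw(G) ≥ 3. Hence tw(G) = 3 exactly.

Treewidth 3.
One optimal decomposition is:
Bags: B1 = {0, 3, 4, 6}  B2 = {0, 4, 6, 8}  B3 = {4, 6, 7, 8}  B4 = {0, 1, 3, 4}  B5 = {0, 1, 4, 5}  B6 = {0, 1, 2, 5}
Tree: B1–B2, B2–B3, B1–B4, B4–B5, B5–B6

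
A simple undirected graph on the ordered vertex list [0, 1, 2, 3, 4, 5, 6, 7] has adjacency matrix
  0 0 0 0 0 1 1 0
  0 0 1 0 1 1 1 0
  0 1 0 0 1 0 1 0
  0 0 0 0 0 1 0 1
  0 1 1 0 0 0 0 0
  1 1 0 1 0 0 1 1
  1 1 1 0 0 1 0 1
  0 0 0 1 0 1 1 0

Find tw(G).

2

A width-2 tree decomposition is:
Bags: B1 = {1, 5, 6}  B2 = {5, 6, 7}  B3 = {0, 5, 6}  B4 = {1, 2, 6}  B5 = {3, 5, 7}  B6 = {1, 2, 4}
Tree: B1–B2, B1–B3, B1–B4, B2–B5, B4–B6
Every bag has size at most 3, so the width is 3 − 1 = 2 and tw(G) ≤ 2. On the other hand G contains the 3-clique {1, 2, 4}. A clique must lie in a single bag of any decomposition, so no decomposition can have width below 2. Combining the bounds, tw(G) = 2.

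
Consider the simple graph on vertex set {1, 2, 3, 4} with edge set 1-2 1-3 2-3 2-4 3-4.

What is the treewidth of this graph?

2

A width-2 tree decomposition is:
Bags: B1 = {2, 3, 4}  B2 = {1, 2, 3}
Tree: B1–B2
The largest bag has 3 vertices, giving width 2; this decomposition certifies tw(G) ≤ 2. On the other hand G contains the 3-clique {1, 2, 3}. A clique must lie in a single bag of any decomposition, so no decomposition can have width below 2. Therefore the treewidth is 2.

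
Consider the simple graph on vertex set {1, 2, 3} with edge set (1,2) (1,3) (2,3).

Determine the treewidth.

A width-2 tree decomposition is:
Bags: B1 = {1, 2, 3}
Tree: (single bag)
A single bag containing all 3 vertices is trivially a valid decomposition of width 2. Conversely, {1, 2, 3} is a clique of size 3, and the vertices of any clique must share a bag in every tree decomposition; so some bag has ≥ 3 vertices and tw(G) ≥ 2. Hence tw(G) = 2 exactly.

2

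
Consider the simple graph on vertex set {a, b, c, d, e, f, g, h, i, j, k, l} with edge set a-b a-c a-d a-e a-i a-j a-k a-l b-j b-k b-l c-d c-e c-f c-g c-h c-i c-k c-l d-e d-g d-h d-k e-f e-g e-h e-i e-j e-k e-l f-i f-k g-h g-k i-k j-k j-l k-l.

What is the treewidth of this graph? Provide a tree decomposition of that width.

Treewidth 4.
Bags: B1 = {a, e, j, k, l}  B2 = {a, c, e, k, l}  B3 = {a, c, e, i, k}  B4 = {a, c, d, e, k}  B5 = {a, b, j, k, l}  B6 = {c, e, f, i, k}  B7 = {c, d, e, g, k}  B8 = {c, d, e, g, h}
Tree: B1–B2, B2–B3, B2–B4, B1–B5, B3–B6, B4–B7, B7–B8

Each bag holds 5 vertices, so the decomposition has width 4, which upper-bounds the treewidth. For the lower bound, the 5 vertices {c, d, e, g, h} are pairwise adjacent, and any tree decomposition puts a clique entirely inside one bag — forcing width ≥ 4. The upper and lower bounds meet at 4, so that is the treewidth.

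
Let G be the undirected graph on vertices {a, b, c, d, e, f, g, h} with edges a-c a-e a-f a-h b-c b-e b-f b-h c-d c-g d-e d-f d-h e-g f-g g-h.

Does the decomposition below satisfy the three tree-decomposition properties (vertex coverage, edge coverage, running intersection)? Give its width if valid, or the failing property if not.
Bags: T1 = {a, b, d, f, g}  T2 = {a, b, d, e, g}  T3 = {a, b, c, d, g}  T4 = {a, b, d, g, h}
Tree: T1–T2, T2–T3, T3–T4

Yes; width 4.

Vertex coverage: the bags together contain {a, b, c, d, e, f, g, h}, the full vertex set. Edge coverage: each edge of G has both endpoints in at least one bag. Running intersection: for every vertex, the bags containing it form a connected subtree. All three properties hold, so this is a valid tree decomposition of width max|bag| − 1 = 4, and hence tw(G) ≤ 4.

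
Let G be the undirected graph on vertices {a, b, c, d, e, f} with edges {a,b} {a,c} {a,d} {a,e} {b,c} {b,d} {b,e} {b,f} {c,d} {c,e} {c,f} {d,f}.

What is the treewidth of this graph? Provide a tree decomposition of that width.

Treewidth 3.
One optimal decomposition is:
Bags: B1 = {a, b, c, d}  B2 = {b, c, d, f}  B3 = {a, b, c, e}
Tree: B1–B2, B1–B3

The largest bag has 4 vertices, giving width 3; this decomposition certifies tw(G) ≤ 3. On the other hand G contains the 4-clique {b, c, d, f}. A clique must lie in a single bag of any decomposition, so no decomposition can have width below 3. The upper and lower bounds meet at 3, so that is the treewidth.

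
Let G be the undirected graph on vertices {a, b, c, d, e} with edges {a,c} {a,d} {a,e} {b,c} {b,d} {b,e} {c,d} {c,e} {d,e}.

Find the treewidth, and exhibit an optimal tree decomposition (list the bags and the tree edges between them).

Treewidth 3.
One such decomposition:
Bags: B1 = {b, c, d, e}  B2 = {a, c, d, e}
Tree: B1–B2

Each bag holds 4 vertices, so the decomposition has width 3, which upper-bounds the treewidth. Conversely, {a, c, d, e} is a clique of size 4, and the vertices of any clique must share a bag in every tree decomposition; so some bag has ≥ 4 vertices and tw(G) ≥ 3. Hence tw(G) = 3 exactly.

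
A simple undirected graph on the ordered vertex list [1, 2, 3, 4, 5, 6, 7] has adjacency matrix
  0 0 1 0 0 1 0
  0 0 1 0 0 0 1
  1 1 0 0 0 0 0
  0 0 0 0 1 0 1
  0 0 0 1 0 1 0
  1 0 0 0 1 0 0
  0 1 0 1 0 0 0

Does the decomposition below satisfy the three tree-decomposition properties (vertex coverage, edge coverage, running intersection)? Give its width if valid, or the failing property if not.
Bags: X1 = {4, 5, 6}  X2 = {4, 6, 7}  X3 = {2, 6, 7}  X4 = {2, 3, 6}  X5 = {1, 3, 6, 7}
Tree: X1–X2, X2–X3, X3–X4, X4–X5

No — bags containing vertex 7 are not connected in the tree.

A tree decomposition must satisfy three properties: every vertex lies in some bag; for every edge, both endpoints lie together in some bag; and for every vertex, the bags containing it form a connected subtree. Here bags containing vertex 7 are not connected in the tree, so the decomposition is invalid.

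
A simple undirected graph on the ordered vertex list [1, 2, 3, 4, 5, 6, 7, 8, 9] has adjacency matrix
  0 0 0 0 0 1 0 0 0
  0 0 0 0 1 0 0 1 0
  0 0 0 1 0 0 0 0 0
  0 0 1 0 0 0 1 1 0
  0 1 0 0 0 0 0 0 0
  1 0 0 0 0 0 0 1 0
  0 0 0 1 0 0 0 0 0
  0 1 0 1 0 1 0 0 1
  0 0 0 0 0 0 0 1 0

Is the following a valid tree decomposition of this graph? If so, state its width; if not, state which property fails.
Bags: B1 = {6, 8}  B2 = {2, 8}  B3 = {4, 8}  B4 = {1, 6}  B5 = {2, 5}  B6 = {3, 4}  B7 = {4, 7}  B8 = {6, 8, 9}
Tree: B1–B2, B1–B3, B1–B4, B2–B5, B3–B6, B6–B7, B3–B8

No — bags containing vertex 6 are not connected in the tree.

A tree decomposition must satisfy three properties: every vertex lies in some bag; for every edge, both endpoints lie together in some bag; and for every vertex, the bags containing it form a connected subtree. Here bags containing vertex 6 are not connected in the tree, so the decomposition is invalid.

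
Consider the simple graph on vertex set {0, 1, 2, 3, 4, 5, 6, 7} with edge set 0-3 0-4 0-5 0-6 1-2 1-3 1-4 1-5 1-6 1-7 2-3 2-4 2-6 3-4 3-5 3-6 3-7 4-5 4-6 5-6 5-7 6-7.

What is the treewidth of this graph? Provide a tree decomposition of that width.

Treewidth 4.
One optimal decomposition is:
Bags: B1 = {0, 3, 4, 5, 6}  B2 = {1, 3, 4, 5, 6}  B3 = {1, 3, 5, 6, 7}  B4 = {1, 2, 3, 4, 6}
Tree: B1–B2, B2–B3, B2–B4

Each bag holds 5 vertices, so the decomposition has width 4, which upper-bounds the treewidth. Conversely, {0, 3, 4, 5, 6} is a clique of size 5, and the vertices of any clique must share a bag in every tree decomposition; so some bag has ≥ 5 vertices and tw(G) ≥ 4. Combining the bounds, tw(G) = 4.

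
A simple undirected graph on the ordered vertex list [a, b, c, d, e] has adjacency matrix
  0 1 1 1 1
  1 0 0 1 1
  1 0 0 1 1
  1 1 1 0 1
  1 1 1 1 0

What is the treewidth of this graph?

A width-3 tree decomposition is:
Bags: B1 = {a, b, d, e}  B2 = {a, c, d, e}
Tree: B1–B2
Each bag holds 4 vertices, so the decomposition has width 3, which upper-bounds the treewidth. Conversely, {a, c, d, e} is a clique of size 4, and the vertices of any clique must share a bag in every tree decomposition; so some bag has ≥ 4 vertices and tw(G) ≥ 3. Therefore the treewidth is 3.

3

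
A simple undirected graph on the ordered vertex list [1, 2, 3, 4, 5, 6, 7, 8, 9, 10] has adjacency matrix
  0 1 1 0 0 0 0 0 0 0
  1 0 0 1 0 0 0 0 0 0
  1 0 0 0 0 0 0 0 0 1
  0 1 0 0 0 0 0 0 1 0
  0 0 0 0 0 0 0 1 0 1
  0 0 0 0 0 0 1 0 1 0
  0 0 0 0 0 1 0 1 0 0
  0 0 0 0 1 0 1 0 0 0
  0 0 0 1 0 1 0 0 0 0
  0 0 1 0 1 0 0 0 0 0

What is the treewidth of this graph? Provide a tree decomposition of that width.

Treewidth 2.
Bags: B1 = {2, 4, 9}  B2 = {2, 6, 9}  B3 = {2, 6, 7}  B4 = {2, 7, 8}  B5 = {2, 5, 8}  B6 = {2, 5, 10}  B7 = {2, 3, 10}  B8 = {1, 2, 3}
Tree: B1–B2, B2–B3, B3–B4, B4–B5, B5–B6, B6–B7, B7–B8

Every bag has size at most 3, so the width is 3 − 1 = 2 and tw(G) ≤ 2. The edges 2–4–9–6–7–8–5–10–3–1–2 form a cycle, so G is not a tree and its treewidth is at least 2. The upper and lower bounds meet at 2, so that is the treewidth.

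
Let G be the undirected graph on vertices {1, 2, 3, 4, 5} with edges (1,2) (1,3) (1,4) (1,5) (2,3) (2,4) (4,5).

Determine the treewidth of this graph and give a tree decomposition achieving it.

Treewidth 2.
Bags: B1 = {1, 2, 3}  B2 = {1, 2, 4}  B3 = {1, 4, 5}
Tree: B1–B2, B2–B3

Each bag holds 3 vertices, so the decomposition has width 2, which upper-bounds the treewidth. Conversely, {1, 2, 3} is a clique of size 3, and the vertices of any clique must share a bag in every tree decomposition; so some bag has ≥ 3 vertices and tw(G) ≥ 2. Combining the bounds, tw(G) = 2.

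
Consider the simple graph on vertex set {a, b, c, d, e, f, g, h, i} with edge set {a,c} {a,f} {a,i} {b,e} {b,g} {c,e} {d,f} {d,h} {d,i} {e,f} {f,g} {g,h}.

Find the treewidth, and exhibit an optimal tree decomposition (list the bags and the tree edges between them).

Treewidth 3.
One optimal decomposition is:
Bags: B1 = {a, c, d, i}  B2 = {a, c, d, f}  B3 = {c, d, e, f}  B4 = {d, e, f, h}  B5 = {e, f, g, h}  B6 = {b, e, g, h}
Tree: B1–B2, B2–B3, B3–B4, B4–B5, B5–B6

Each bag holds 4 vertices, so the decomposition has width 3, which upper-bounds the treewidth. For the lower bound: the 4 vertex sets {a,c,i}, {d}, {f}, {b,e,g,h} are disjoint, each induces a connected subgraph, and every pair is joined by at least one edge of G. Contracting each set to a single vertex therefore yields K_{4} as a minor, and since treewidth is minor-monotone, tw(G) ≥ tw(K_{4}) = 3. Hence tw(G) = 3 exactly.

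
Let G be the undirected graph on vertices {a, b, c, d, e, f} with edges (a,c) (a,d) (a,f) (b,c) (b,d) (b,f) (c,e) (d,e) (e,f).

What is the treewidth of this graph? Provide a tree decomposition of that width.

Each bag holds 4 vertices, so the decomposition has width 3, which upper-bounds the treewidth. For the lower bound: the 4 vertex sets {b,f}, {d,e}, {a}, {c} are disjoint, each induces a connected subgraph, and every pair is joined by at least one edge of G. Contracting each set to a single vertex therefore yields K_{4} as a minor, and since treewidth is minor-monotone, tw(G) ≥ tw(K_{4}) = 3. The upper and lower bounds meet at 3, so that is the treewidth.

Treewidth 3.
Bags: B1 = {a, b, e, f}  B2 = {a, b, d, e}  B3 = {a, b, c, e}
Tree: B1–B2, B2–B3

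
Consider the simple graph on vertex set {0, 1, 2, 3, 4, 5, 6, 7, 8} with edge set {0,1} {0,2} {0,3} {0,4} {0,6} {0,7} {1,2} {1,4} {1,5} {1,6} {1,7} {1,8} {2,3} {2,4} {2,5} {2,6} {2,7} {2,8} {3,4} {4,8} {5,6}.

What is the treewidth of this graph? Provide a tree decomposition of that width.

Treewidth 3.
One such decomposition:
Bags: B1 = {0, 1, 2, 7}  B2 = {0, 1, 2, 6}  B3 = {0, 1, 2, 4}  B4 = {1, 2, 5, 6}  B5 = {0, 2, 3, 4}  B6 = {1, 2, 4, 8}
Tree: B1–B2, B1–B3, B2–B4, B3–B5, B3–B6

The largest bag has 4 vertices, giving width 3; this decomposition certifies tw(G) ≤ 3. Conversely, {0, 1, 2, 4} is a clique of size 4, and the vertices of any clique must share a bag in every tree decomposition; so some bag has ≥ 4 vertices and tw(G) ≥ 3. Combining the bounds, tw(G) = 3.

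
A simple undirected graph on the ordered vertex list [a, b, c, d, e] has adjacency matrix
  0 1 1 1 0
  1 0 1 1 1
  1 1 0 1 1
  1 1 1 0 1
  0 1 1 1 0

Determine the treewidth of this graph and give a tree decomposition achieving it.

Treewidth 3.
One such decomposition:
Bags: B1 = {b, c, d, e}  B2 = {a, b, c, d}
Tree: B1–B2

The largest bag has 4 vertices, giving width 3; this decomposition certifies tw(G) ≤ 3. For the lower bound, the 4 vertices {b, c, d, e} are pairwise adjacent, and any tree decomposition puts a clique entirely inside one bag — forcing width ≥ 3. Therefore the treewidth is 3.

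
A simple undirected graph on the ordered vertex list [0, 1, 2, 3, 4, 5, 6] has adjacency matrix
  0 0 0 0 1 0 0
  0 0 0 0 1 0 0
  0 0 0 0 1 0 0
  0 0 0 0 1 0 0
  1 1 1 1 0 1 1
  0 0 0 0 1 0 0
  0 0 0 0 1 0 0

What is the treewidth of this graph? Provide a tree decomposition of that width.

Treewidth 1.
Bags: B1 = {0, 4}  B2 = {2, 4}  B3 = {3, 4}  B4 = {1, 4}  B5 = {4, 5}  B6 = {4, 6}
Tree: B1–B2, B1–B3, B1–B4, B1–B5, B3–B6

Every bag has size at most 2, so the width is 2 − 1 = 1 and tw(G) ≤ 1. G has an edge, so its treewidth is at least 1. Therefore the treewidth is 1.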